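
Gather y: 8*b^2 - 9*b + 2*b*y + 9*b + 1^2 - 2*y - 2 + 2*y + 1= 8*b^2 + 2*b*y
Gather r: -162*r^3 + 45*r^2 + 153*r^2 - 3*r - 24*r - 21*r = -162*r^3 + 198*r^2 - 48*r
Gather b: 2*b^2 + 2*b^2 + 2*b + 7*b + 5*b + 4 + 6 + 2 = 4*b^2 + 14*b + 12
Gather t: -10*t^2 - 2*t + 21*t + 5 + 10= -10*t^2 + 19*t + 15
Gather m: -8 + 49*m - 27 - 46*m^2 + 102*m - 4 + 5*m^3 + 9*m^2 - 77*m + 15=5*m^3 - 37*m^2 + 74*m - 24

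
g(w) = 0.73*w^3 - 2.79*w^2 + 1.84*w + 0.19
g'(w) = 2.19*w^2 - 5.58*w + 1.84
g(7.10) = 133.89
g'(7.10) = 72.62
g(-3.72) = -82.84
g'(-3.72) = 52.90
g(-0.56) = -1.84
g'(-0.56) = 5.65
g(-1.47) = -10.86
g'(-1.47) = 14.77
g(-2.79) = -42.52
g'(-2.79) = 34.46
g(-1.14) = -6.62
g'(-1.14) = 11.05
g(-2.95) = -48.26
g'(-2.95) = 37.36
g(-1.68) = -14.24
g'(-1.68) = 17.40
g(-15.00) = -3118.91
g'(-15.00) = 578.29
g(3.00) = 0.31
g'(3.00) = 4.81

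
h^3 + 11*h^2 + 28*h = h*(h + 4)*(h + 7)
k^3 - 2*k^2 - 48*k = k*(k - 8)*(k + 6)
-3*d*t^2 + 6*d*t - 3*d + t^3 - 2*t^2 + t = (-3*d + t)*(t - 1)^2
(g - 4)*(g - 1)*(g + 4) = g^3 - g^2 - 16*g + 16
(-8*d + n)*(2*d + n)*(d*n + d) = -16*d^3*n - 16*d^3 - 6*d^2*n^2 - 6*d^2*n + d*n^3 + d*n^2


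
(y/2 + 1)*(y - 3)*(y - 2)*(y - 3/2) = y^4/2 - 9*y^3/4 + y^2/4 + 9*y - 9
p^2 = p^2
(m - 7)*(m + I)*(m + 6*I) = m^3 - 7*m^2 + 7*I*m^2 - 6*m - 49*I*m + 42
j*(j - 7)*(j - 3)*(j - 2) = j^4 - 12*j^3 + 41*j^2 - 42*j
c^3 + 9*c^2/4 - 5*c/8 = c*(c - 1/4)*(c + 5/2)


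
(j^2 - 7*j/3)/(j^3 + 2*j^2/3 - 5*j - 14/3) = j/(j^2 + 3*j + 2)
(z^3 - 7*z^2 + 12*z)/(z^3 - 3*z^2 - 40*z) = (-z^2 + 7*z - 12)/(-z^2 + 3*z + 40)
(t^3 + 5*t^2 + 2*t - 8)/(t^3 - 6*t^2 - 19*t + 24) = (t^2 + 6*t + 8)/(t^2 - 5*t - 24)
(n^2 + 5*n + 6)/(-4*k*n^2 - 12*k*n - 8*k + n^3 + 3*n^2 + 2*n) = (-n - 3)/(4*k*n + 4*k - n^2 - n)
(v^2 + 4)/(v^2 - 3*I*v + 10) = (v - 2*I)/(v - 5*I)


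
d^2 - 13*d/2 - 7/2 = (d - 7)*(d + 1/2)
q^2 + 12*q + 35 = (q + 5)*(q + 7)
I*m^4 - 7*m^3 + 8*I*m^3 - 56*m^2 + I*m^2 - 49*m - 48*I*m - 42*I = (m + 7)*(m + I)*(m + 6*I)*(I*m + I)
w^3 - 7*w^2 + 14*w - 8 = (w - 4)*(w - 2)*(w - 1)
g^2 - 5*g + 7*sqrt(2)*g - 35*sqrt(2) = (g - 5)*(g + 7*sqrt(2))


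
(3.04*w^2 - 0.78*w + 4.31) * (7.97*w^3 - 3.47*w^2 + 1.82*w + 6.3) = 24.2288*w^5 - 16.7654*w^4 + 42.5901*w^3 + 2.7767*w^2 + 2.9302*w + 27.153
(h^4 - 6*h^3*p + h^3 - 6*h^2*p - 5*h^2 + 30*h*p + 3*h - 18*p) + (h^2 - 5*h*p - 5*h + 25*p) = h^4 - 6*h^3*p + h^3 - 6*h^2*p - 4*h^2 + 25*h*p - 2*h + 7*p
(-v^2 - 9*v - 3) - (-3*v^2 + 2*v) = 2*v^2 - 11*v - 3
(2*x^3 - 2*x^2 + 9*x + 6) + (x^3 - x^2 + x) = 3*x^3 - 3*x^2 + 10*x + 6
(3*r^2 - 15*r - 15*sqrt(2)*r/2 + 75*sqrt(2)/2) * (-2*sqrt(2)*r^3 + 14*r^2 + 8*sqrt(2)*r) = -6*sqrt(2)*r^5 + 30*sqrt(2)*r^4 + 72*r^4 - 360*r^3 - 81*sqrt(2)*r^3 - 120*r^2 + 405*sqrt(2)*r^2 + 600*r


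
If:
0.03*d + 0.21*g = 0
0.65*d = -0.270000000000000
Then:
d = -0.42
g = 0.06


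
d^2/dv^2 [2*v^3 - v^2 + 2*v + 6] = 12*v - 2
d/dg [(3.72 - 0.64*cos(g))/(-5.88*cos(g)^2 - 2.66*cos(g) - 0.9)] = (3.7632*cos(g)^2 - 43.7472*cos(g) - 10.4712)*sin(g)/(34.5744*cos(g)^4 + 31.2816*cos(g)^3 + 17.6596*cos(g)^2 + 4.788*cos(g) + 0.81)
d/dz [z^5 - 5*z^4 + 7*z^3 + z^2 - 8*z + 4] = 5*z^4 - 20*z^3 + 21*z^2 + 2*z - 8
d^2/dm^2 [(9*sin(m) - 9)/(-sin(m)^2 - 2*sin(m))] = 9*(sin(m)^2 - 6*sin(m) - 8 + 2/sin(m) + 12/sin(m)^2 + 8/sin(m)^3)/(sin(m) + 2)^3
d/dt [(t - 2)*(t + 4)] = 2*t + 2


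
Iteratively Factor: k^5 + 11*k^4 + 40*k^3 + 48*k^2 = (k + 4)*(k^4 + 7*k^3 + 12*k^2) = k*(k + 4)*(k^3 + 7*k^2 + 12*k) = k*(k + 3)*(k + 4)*(k^2 + 4*k) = k^2*(k + 3)*(k + 4)*(k + 4)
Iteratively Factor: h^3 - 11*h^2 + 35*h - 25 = (h - 5)*(h^2 - 6*h + 5) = (h - 5)*(h - 1)*(h - 5)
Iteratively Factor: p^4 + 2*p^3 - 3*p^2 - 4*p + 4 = (p - 1)*(p^3 + 3*p^2 - 4) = (p - 1)*(p + 2)*(p^2 + p - 2) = (p - 1)*(p + 2)^2*(p - 1)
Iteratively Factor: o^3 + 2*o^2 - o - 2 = (o + 1)*(o^2 + o - 2) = (o + 1)*(o + 2)*(o - 1)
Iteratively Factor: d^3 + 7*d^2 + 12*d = (d)*(d^2 + 7*d + 12) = d*(d + 4)*(d + 3)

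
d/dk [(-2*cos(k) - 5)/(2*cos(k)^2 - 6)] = (sin(k)^2 - 5*cos(k) - 4)*sin(k)/(cos(k)^2 - 3)^2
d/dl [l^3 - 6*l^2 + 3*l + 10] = 3*l^2 - 12*l + 3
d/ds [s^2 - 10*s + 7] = 2*s - 10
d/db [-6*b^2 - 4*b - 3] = -12*b - 4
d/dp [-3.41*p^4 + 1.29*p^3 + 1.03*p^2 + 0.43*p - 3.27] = -13.64*p^3 + 3.87*p^2 + 2.06*p + 0.43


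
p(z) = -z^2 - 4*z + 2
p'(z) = -2*z - 4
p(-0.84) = 4.65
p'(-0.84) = -2.32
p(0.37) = 0.38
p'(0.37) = -4.74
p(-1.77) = 5.95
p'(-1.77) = -0.46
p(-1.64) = 5.87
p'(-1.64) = -0.72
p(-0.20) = 2.76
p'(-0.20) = -3.60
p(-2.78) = 5.39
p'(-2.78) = 1.56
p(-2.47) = 5.78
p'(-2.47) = 0.94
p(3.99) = -29.88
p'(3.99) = -11.98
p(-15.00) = -163.00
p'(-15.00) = 26.00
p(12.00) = -190.00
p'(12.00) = -28.00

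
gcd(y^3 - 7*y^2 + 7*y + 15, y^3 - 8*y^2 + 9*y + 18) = y^2 - 2*y - 3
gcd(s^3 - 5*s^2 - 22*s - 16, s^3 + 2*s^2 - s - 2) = s^2 + 3*s + 2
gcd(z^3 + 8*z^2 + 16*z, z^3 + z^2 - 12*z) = z^2 + 4*z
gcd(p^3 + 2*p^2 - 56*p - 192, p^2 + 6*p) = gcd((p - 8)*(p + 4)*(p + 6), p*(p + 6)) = p + 6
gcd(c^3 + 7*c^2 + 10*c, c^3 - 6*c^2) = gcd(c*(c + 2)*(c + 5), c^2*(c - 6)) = c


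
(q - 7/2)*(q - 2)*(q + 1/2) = q^3 - 5*q^2 + 17*q/4 + 7/2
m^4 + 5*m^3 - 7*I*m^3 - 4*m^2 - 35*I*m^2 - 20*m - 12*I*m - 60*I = (m + 5)*(m - 6*I)*(m - 2*I)*(m + I)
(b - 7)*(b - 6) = b^2 - 13*b + 42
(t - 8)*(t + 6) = t^2 - 2*t - 48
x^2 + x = x*(x + 1)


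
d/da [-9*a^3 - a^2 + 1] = a*(-27*a - 2)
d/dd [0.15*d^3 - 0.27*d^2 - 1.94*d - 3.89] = 0.45*d^2 - 0.54*d - 1.94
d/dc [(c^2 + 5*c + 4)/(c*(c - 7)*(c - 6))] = (-c^4 - 10*c^3 + 95*c^2 + 104*c - 168)/(c^2*(c^4 - 26*c^3 + 253*c^2 - 1092*c + 1764))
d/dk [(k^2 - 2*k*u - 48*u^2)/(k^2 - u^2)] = 2*u*(k^2 + 47*k*u + u^2)/(k^4 - 2*k^2*u^2 + u^4)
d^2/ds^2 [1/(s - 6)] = 2/(s - 6)^3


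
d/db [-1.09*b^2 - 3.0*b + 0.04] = -2.18*b - 3.0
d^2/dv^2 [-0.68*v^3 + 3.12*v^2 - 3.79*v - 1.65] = 6.24 - 4.08*v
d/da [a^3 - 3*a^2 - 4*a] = 3*a^2 - 6*a - 4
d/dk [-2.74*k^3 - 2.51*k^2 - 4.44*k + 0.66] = -8.22*k^2 - 5.02*k - 4.44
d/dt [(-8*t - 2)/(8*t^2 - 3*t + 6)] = 2*(32*t^2 + 16*t - 27)/(64*t^4 - 48*t^3 + 105*t^2 - 36*t + 36)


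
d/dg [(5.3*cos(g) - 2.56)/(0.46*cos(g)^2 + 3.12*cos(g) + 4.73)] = (2.438*cos(g)^2 - 2.3552*cos(g) - 33.0562)*sin(g)/(0.2116*cos(g)^4 + 2.8704*cos(g)^3 + 14.086*cos(g)^2 + 29.5152*cos(g) + 22.3729)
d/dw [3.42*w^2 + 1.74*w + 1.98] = 6.84*w + 1.74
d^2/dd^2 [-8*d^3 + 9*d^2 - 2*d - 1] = 18 - 48*d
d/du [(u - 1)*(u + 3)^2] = (u + 3)*(3*u + 1)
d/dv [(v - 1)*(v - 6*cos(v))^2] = (v - 6*cos(v))*(v + (2*v - 2)*(6*sin(v) + 1) - 6*cos(v))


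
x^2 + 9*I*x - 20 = (x + 4*I)*(x + 5*I)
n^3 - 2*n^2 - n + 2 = (n - 2)*(n - 1)*(n + 1)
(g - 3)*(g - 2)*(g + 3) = g^3 - 2*g^2 - 9*g + 18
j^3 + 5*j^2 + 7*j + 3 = (j + 1)^2*(j + 3)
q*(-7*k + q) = -7*k*q + q^2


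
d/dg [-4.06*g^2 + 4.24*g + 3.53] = 4.24 - 8.12*g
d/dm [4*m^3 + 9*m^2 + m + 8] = 12*m^2 + 18*m + 1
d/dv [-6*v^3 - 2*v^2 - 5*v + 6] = -18*v^2 - 4*v - 5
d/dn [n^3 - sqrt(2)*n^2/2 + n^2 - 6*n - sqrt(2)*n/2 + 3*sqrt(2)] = 3*n^2 - sqrt(2)*n + 2*n - 6 - sqrt(2)/2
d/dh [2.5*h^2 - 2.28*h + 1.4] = 5.0*h - 2.28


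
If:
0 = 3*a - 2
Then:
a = 2/3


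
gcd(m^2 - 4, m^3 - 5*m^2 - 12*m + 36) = m - 2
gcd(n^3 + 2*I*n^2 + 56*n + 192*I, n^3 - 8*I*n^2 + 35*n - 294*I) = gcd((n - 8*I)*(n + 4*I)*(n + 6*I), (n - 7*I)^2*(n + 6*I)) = n + 6*I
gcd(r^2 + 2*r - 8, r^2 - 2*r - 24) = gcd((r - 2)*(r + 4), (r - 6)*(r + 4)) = r + 4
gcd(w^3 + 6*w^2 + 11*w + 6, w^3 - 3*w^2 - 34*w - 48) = w^2 + 5*w + 6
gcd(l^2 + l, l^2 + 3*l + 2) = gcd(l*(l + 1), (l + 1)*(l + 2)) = l + 1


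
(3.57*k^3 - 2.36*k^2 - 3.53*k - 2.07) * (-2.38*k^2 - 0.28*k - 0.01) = -8.4966*k^5 + 4.6172*k^4 + 9.0265*k^3 + 5.9386*k^2 + 0.6149*k + 0.0207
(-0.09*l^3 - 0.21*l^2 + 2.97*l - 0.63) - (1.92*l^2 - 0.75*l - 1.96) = -0.09*l^3 - 2.13*l^2 + 3.72*l + 1.33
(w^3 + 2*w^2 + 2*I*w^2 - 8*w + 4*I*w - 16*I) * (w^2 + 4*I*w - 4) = w^5 + 2*w^4 + 6*I*w^4 - 20*w^3 + 12*I*w^3 - 24*w^2 - 56*I*w^2 + 96*w - 16*I*w + 64*I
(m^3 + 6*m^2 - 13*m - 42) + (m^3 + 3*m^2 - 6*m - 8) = 2*m^3 + 9*m^2 - 19*m - 50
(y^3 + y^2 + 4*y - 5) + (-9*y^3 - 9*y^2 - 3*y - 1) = -8*y^3 - 8*y^2 + y - 6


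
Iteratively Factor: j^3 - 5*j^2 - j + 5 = (j + 1)*(j^2 - 6*j + 5) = (j - 1)*(j + 1)*(j - 5)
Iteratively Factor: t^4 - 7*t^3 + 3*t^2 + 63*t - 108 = (t + 3)*(t^3 - 10*t^2 + 33*t - 36) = (t - 4)*(t + 3)*(t^2 - 6*t + 9) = (t - 4)*(t - 3)*(t + 3)*(t - 3)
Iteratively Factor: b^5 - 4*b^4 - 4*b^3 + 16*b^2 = (b)*(b^4 - 4*b^3 - 4*b^2 + 16*b) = b*(b - 2)*(b^3 - 2*b^2 - 8*b) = b*(b - 4)*(b - 2)*(b^2 + 2*b) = b*(b - 4)*(b - 2)*(b + 2)*(b)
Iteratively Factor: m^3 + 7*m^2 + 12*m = (m)*(m^2 + 7*m + 12) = m*(m + 4)*(m + 3)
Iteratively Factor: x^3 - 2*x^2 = (x)*(x^2 - 2*x) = x*(x - 2)*(x)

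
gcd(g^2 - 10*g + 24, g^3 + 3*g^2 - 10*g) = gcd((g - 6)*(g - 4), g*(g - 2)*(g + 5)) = 1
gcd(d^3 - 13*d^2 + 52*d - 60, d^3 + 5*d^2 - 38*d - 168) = d - 6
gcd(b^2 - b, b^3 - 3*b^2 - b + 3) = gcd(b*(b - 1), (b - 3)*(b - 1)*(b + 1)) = b - 1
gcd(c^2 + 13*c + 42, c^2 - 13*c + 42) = 1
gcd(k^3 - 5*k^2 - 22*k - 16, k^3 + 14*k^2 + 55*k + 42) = k + 1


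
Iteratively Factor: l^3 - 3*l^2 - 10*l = (l - 5)*(l^2 + 2*l) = (l - 5)*(l + 2)*(l)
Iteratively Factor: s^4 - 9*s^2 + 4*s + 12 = (s + 3)*(s^3 - 3*s^2 + 4) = (s - 2)*(s + 3)*(s^2 - s - 2) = (s - 2)*(s + 1)*(s + 3)*(s - 2)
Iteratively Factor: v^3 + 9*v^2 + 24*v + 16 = (v + 4)*(v^2 + 5*v + 4) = (v + 1)*(v + 4)*(v + 4)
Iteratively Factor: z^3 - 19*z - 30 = (z - 5)*(z^2 + 5*z + 6) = (z - 5)*(z + 3)*(z + 2)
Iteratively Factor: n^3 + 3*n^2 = (n + 3)*(n^2) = n*(n + 3)*(n)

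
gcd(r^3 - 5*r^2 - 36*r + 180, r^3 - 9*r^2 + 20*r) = r - 5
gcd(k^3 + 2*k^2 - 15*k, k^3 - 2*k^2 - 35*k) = k^2 + 5*k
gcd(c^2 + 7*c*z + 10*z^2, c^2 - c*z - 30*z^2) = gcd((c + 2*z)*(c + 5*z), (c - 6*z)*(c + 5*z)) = c + 5*z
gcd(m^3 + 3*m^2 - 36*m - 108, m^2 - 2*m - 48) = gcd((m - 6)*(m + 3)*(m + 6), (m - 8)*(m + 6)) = m + 6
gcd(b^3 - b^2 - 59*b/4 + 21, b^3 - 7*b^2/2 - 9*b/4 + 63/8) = b^2 - 5*b + 21/4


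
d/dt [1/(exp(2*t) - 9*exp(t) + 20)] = (9 - 2*exp(t))*exp(t)/(exp(2*t) - 9*exp(t) + 20)^2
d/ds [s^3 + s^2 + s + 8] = 3*s^2 + 2*s + 1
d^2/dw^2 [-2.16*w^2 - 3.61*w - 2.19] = -4.32000000000000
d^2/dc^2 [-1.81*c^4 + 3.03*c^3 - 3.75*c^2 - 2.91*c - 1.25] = -21.72*c^2 + 18.18*c - 7.5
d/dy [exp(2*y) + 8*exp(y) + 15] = 2*(exp(y) + 4)*exp(y)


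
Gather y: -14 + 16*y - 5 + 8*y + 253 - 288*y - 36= 198 - 264*y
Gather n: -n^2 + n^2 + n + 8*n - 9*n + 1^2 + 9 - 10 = 0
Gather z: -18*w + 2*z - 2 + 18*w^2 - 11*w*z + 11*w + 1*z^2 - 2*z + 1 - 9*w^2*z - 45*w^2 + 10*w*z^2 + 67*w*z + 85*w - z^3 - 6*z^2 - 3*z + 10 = -27*w^2 + 78*w - z^3 + z^2*(10*w - 5) + z*(-9*w^2 + 56*w - 3) + 9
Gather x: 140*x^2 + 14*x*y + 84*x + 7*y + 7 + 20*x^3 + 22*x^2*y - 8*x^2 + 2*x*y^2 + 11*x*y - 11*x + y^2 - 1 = 20*x^3 + x^2*(22*y + 132) + x*(2*y^2 + 25*y + 73) + y^2 + 7*y + 6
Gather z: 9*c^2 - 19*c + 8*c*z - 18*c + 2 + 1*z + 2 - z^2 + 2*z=9*c^2 - 37*c - z^2 + z*(8*c + 3) + 4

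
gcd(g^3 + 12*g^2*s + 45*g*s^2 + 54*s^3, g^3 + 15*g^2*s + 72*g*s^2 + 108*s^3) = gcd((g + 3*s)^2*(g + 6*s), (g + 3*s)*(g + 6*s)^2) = g^2 + 9*g*s + 18*s^2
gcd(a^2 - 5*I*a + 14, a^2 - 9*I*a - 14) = a - 7*I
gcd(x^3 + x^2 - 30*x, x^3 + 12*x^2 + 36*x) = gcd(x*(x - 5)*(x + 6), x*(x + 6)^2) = x^2 + 6*x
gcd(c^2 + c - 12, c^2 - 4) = 1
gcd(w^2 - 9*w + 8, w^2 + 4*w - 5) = w - 1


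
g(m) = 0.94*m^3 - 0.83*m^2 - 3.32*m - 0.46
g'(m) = 2.82*m^2 - 1.66*m - 3.32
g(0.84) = -3.28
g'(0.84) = -2.72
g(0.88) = -3.38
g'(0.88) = -2.60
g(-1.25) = 0.56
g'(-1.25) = 3.16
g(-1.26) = 0.53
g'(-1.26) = 3.25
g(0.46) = -2.07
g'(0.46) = -3.49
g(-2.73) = -16.71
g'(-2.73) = 22.23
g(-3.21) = -29.45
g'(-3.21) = 31.07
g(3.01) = 7.66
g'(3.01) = 17.23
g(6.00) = 152.78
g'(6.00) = 88.24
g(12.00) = 1464.50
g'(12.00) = 382.84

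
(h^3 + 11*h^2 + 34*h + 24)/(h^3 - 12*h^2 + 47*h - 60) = (h^3 + 11*h^2 + 34*h + 24)/(h^3 - 12*h^2 + 47*h - 60)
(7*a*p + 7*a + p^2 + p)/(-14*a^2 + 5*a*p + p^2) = (p + 1)/(-2*a + p)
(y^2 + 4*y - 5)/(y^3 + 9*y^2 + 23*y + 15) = (y - 1)/(y^2 + 4*y + 3)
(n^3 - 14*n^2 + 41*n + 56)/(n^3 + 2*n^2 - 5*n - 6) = (n^2 - 15*n + 56)/(n^2 + n - 6)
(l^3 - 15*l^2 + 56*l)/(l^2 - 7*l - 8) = l*(l - 7)/(l + 1)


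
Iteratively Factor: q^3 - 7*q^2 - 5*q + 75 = (q - 5)*(q^2 - 2*q - 15) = (q - 5)^2*(q + 3)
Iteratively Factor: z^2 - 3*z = (z)*(z - 3)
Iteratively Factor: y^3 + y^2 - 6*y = (y)*(y^2 + y - 6) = y*(y + 3)*(y - 2)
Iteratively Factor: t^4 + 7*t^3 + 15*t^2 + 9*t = (t + 1)*(t^3 + 6*t^2 + 9*t) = (t + 1)*(t + 3)*(t^2 + 3*t) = t*(t + 1)*(t + 3)*(t + 3)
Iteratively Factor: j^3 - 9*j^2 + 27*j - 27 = (j - 3)*(j^2 - 6*j + 9) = (j - 3)^2*(j - 3)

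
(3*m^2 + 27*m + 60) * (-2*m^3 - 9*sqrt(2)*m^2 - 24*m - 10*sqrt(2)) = -6*m^5 - 54*m^4 - 27*sqrt(2)*m^4 - 243*sqrt(2)*m^3 - 192*m^3 - 570*sqrt(2)*m^2 - 648*m^2 - 1440*m - 270*sqrt(2)*m - 600*sqrt(2)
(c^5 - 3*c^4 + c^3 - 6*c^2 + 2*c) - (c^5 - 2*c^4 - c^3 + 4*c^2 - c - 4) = -c^4 + 2*c^3 - 10*c^2 + 3*c + 4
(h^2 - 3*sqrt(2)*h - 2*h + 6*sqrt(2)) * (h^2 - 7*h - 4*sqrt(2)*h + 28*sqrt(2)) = h^4 - 7*sqrt(2)*h^3 - 9*h^3 + 38*h^2 + 63*sqrt(2)*h^2 - 216*h - 98*sqrt(2)*h + 336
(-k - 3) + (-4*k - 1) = -5*k - 4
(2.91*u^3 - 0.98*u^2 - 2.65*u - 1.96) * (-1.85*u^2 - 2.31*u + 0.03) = -5.3835*u^5 - 4.9091*u^4 + 7.2536*u^3 + 9.7181*u^2 + 4.4481*u - 0.0588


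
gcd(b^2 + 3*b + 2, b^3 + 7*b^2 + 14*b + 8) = b^2 + 3*b + 2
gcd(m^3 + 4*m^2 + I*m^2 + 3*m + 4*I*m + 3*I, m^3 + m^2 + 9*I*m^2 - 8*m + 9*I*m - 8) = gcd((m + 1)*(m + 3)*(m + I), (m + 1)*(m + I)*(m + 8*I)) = m^2 + m*(1 + I) + I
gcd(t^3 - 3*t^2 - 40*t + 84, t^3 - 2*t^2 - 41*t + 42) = t^2 - t - 42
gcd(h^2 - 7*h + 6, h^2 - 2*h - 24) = h - 6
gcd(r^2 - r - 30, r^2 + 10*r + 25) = r + 5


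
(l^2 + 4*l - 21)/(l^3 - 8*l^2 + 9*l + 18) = (l + 7)/(l^2 - 5*l - 6)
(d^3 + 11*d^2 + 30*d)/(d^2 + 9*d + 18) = d*(d + 5)/(d + 3)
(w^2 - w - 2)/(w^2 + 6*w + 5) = (w - 2)/(w + 5)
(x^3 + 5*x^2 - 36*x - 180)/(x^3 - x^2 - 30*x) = (x + 6)/x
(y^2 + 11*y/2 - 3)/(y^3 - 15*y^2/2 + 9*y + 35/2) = (2*y^2 + 11*y - 6)/(2*y^3 - 15*y^2 + 18*y + 35)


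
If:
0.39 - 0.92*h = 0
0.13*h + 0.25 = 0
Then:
No Solution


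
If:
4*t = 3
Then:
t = 3/4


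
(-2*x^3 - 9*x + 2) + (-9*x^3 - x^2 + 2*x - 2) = -11*x^3 - x^2 - 7*x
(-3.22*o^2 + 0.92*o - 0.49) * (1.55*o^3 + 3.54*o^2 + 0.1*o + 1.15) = -4.991*o^5 - 9.9728*o^4 + 2.1753*o^3 - 5.3456*o^2 + 1.009*o - 0.5635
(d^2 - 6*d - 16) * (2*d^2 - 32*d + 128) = 2*d^4 - 44*d^3 + 288*d^2 - 256*d - 2048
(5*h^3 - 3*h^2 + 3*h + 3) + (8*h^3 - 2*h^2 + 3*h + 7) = 13*h^3 - 5*h^2 + 6*h + 10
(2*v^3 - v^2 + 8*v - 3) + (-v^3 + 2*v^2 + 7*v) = v^3 + v^2 + 15*v - 3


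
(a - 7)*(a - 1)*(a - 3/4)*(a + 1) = a^4 - 31*a^3/4 + 17*a^2/4 + 31*a/4 - 21/4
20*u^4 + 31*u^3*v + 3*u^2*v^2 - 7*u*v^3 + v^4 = (-5*u + v)*(-4*u + v)*(u + v)^2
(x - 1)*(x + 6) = x^2 + 5*x - 6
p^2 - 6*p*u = p*(p - 6*u)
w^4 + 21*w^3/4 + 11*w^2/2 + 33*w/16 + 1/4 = (w + 1/4)*(w + 1/2)^2*(w + 4)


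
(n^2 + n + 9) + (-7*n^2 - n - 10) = -6*n^2 - 1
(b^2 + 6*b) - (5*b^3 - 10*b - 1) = -5*b^3 + b^2 + 16*b + 1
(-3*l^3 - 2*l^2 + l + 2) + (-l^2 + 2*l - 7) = -3*l^3 - 3*l^2 + 3*l - 5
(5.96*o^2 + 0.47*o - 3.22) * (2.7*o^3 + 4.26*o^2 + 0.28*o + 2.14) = 16.092*o^5 + 26.6586*o^4 - 5.023*o^3 - 0.831199999999999*o^2 + 0.1042*o - 6.8908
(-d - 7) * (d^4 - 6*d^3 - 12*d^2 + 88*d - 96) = -d^5 - d^4 + 54*d^3 - 4*d^2 - 520*d + 672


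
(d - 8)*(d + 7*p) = d^2 + 7*d*p - 8*d - 56*p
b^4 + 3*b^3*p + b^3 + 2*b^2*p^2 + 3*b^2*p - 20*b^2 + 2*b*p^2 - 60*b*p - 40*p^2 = (b - 4)*(b + 5)*(b + p)*(b + 2*p)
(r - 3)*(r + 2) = r^2 - r - 6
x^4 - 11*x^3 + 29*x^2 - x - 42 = (x - 7)*(x - 3)*(x - 2)*(x + 1)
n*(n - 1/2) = n^2 - n/2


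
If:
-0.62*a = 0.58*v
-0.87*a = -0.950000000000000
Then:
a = 1.09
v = -1.17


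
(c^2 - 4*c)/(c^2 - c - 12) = c/(c + 3)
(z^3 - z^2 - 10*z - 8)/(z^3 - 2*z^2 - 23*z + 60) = (z^2 + 3*z + 2)/(z^2 + 2*z - 15)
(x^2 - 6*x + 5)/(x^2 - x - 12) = (-x^2 + 6*x - 5)/(-x^2 + x + 12)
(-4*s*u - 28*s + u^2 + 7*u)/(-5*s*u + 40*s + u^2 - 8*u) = (4*s*u + 28*s - u^2 - 7*u)/(5*s*u - 40*s - u^2 + 8*u)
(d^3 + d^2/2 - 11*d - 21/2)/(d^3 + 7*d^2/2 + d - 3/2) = (2*d - 7)/(2*d - 1)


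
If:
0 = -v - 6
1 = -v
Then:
No Solution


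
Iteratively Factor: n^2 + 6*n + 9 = (n + 3)*(n + 3)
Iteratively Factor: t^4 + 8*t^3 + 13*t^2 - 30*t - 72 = (t + 4)*(t^3 + 4*t^2 - 3*t - 18) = (t + 3)*(t + 4)*(t^2 + t - 6) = (t - 2)*(t + 3)*(t + 4)*(t + 3)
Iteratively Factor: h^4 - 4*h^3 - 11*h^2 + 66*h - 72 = (h - 2)*(h^3 - 2*h^2 - 15*h + 36) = (h - 3)*(h - 2)*(h^2 + h - 12) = (h - 3)^2*(h - 2)*(h + 4)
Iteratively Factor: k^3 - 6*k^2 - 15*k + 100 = (k - 5)*(k^2 - k - 20) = (k - 5)^2*(k + 4)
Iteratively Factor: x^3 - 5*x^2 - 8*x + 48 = (x - 4)*(x^2 - x - 12) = (x - 4)^2*(x + 3)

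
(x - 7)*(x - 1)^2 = x^3 - 9*x^2 + 15*x - 7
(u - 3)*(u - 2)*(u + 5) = u^3 - 19*u + 30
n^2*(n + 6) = n^3 + 6*n^2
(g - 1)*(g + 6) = g^2 + 5*g - 6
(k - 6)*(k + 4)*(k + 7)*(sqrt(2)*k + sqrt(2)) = sqrt(2)*k^4 + 6*sqrt(2)*k^3 - 33*sqrt(2)*k^2 - 206*sqrt(2)*k - 168*sqrt(2)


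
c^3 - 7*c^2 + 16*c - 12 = (c - 3)*(c - 2)^2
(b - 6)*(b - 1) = b^2 - 7*b + 6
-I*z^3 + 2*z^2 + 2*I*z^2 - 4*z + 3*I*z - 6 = (z - 3)*(z + 2*I)*(-I*z - I)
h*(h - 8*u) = h^2 - 8*h*u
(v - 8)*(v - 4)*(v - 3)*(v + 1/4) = v^4 - 59*v^3/4 + 257*v^2/4 - 79*v - 24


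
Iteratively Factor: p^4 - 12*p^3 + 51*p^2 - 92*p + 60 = (p - 3)*(p^3 - 9*p^2 + 24*p - 20) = (p - 5)*(p - 3)*(p^2 - 4*p + 4) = (p - 5)*(p - 3)*(p - 2)*(p - 2)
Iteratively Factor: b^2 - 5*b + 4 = (b - 4)*(b - 1)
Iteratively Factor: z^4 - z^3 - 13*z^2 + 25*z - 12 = (z - 1)*(z^3 - 13*z + 12) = (z - 3)*(z - 1)*(z^2 + 3*z - 4) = (z - 3)*(z - 1)*(z + 4)*(z - 1)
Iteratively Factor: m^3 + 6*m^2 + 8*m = (m)*(m^2 + 6*m + 8) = m*(m + 2)*(m + 4)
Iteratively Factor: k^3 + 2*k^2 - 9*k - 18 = (k + 2)*(k^2 - 9) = (k + 2)*(k + 3)*(k - 3)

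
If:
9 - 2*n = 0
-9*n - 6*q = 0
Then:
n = 9/2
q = -27/4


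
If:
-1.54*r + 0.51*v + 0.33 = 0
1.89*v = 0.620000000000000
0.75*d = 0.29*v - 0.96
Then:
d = -1.15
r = 0.32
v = 0.33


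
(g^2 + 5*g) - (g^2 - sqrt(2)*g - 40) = sqrt(2)*g + 5*g + 40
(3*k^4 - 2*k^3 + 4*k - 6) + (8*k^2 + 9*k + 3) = 3*k^4 - 2*k^3 + 8*k^2 + 13*k - 3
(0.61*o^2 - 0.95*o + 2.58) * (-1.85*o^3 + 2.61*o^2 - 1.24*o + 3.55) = -1.1285*o^5 + 3.3496*o^4 - 8.0089*o^3 + 10.0773*o^2 - 6.5717*o + 9.159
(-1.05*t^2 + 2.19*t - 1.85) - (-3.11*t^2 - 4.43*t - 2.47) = 2.06*t^2 + 6.62*t + 0.62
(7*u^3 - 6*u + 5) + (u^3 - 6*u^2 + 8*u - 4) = 8*u^3 - 6*u^2 + 2*u + 1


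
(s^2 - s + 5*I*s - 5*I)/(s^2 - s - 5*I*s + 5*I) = (s + 5*I)/(s - 5*I)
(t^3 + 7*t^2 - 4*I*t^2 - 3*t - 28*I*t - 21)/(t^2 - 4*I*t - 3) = t + 7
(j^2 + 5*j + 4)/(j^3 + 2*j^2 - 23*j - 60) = (j + 1)/(j^2 - 2*j - 15)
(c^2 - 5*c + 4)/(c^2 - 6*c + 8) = (c - 1)/(c - 2)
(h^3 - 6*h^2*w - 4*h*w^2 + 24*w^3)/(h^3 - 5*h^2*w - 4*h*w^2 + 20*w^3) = (-h + 6*w)/(-h + 5*w)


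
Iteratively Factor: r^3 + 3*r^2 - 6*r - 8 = (r + 1)*(r^2 + 2*r - 8) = (r - 2)*(r + 1)*(r + 4)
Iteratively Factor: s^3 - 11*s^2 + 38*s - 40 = (s - 2)*(s^2 - 9*s + 20) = (s - 5)*(s - 2)*(s - 4)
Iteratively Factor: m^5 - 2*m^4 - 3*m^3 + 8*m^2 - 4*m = (m + 2)*(m^4 - 4*m^3 + 5*m^2 - 2*m) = m*(m + 2)*(m^3 - 4*m^2 + 5*m - 2) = m*(m - 1)*(m + 2)*(m^2 - 3*m + 2) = m*(m - 2)*(m - 1)*(m + 2)*(m - 1)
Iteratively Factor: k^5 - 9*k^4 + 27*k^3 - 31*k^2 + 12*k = (k - 1)*(k^4 - 8*k^3 + 19*k^2 - 12*k) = (k - 4)*(k - 1)*(k^3 - 4*k^2 + 3*k) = (k - 4)*(k - 1)^2*(k^2 - 3*k) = k*(k - 4)*(k - 1)^2*(k - 3)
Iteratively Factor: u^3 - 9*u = (u + 3)*(u^2 - 3*u) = (u - 3)*(u + 3)*(u)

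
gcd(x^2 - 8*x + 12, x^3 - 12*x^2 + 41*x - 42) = x - 2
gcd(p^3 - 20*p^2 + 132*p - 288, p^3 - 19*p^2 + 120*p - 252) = p^2 - 12*p + 36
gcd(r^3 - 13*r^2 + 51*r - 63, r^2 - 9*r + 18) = r - 3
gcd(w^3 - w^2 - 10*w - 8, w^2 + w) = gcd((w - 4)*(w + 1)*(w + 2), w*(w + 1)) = w + 1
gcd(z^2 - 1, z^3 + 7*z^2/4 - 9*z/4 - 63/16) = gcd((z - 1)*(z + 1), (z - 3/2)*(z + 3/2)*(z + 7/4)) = 1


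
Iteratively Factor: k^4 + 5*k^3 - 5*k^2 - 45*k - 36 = (k - 3)*(k^3 + 8*k^2 + 19*k + 12) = (k - 3)*(k + 1)*(k^2 + 7*k + 12) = (k - 3)*(k + 1)*(k + 3)*(k + 4)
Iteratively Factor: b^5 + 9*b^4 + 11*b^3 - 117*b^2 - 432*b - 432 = (b + 3)*(b^4 + 6*b^3 - 7*b^2 - 96*b - 144) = (b + 3)*(b + 4)*(b^3 + 2*b^2 - 15*b - 36) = (b + 3)^2*(b + 4)*(b^2 - b - 12) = (b + 3)^3*(b + 4)*(b - 4)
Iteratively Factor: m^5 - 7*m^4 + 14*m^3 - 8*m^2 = (m - 2)*(m^4 - 5*m^3 + 4*m^2) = (m - 2)*(m - 1)*(m^3 - 4*m^2) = m*(m - 2)*(m - 1)*(m^2 - 4*m) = m*(m - 4)*(m - 2)*(m - 1)*(m)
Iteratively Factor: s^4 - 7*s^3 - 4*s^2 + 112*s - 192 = (s + 4)*(s^3 - 11*s^2 + 40*s - 48) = (s - 4)*(s + 4)*(s^2 - 7*s + 12) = (s - 4)*(s - 3)*(s + 4)*(s - 4)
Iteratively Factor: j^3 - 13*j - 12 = (j + 3)*(j^2 - 3*j - 4) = (j - 4)*(j + 3)*(j + 1)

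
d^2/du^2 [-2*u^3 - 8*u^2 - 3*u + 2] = -12*u - 16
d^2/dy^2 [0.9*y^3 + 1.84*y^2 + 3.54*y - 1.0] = 5.4*y + 3.68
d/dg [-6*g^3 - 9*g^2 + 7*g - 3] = -18*g^2 - 18*g + 7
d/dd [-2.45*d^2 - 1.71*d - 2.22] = -4.9*d - 1.71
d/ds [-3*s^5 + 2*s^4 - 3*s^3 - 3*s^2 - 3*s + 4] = -15*s^4 + 8*s^3 - 9*s^2 - 6*s - 3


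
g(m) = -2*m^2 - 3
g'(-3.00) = 12.00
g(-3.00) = -21.00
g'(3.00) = -12.00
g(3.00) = -21.00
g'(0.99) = -3.96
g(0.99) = -4.96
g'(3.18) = -12.72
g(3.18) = -23.22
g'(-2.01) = 8.04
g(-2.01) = -11.08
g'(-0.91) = 3.64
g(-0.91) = -4.66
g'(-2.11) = 8.44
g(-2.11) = -11.90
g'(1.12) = -4.48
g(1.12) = -5.51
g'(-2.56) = 10.24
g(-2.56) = -16.11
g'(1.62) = -6.48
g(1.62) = -8.25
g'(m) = -4*m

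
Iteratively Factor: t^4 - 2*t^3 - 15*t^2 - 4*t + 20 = (t - 5)*(t^3 + 3*t^2 - 4) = (t - 5)*(t + 2)*(t^2 + t - 2) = (t - 5)*(t - 1)*(t + 2)*(t + 2)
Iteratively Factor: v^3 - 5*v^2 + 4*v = (v)*(v^2 - 5*v + 4) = v*(v - 4)*(v - 1)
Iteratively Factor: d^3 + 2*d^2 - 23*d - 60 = (d - 5)*(d^2 + 7*d + 12) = (d - 5)*(d + 4)*(d + 3)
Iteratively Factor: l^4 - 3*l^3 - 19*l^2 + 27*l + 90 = (l - 5)*(l^3 + 2*l^2 - 9*l - 18) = (l - 5)*(l + 2)*(l^2 - 9) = (l - 5)*(l - 3)*(l + 2)*(l + 3)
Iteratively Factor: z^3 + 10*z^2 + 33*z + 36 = (z + 3)*(z^2 + 7*z + 12) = (z + 3)^2*(z + 4)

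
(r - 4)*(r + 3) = r^2 - r - 12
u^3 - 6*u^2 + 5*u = u*(u - 5)*(u - 1)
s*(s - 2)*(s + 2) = s^3 - 4*s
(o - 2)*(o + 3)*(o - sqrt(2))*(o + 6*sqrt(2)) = o^4 + o^3 + 5*sqrt(2)*o^3 - 18*o^2 + 5*sqrt(2)*o^2 - 30*sqrt(2)*o - 12*o + 72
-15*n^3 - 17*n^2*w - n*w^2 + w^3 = (-5*n + w)*(n + w)*(3*n + w)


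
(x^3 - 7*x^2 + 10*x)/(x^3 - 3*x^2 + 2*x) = (x - 5)/(x - 1)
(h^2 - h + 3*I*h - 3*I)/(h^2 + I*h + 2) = (h^2 - h + 3*I*h - 3*I)/(h^2 + I*h + 2)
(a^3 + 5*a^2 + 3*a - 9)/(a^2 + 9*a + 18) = (a^2 + 2*a - 3)/(a + 6)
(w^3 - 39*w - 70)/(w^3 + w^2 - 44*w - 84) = (w + 5)/(w + 6)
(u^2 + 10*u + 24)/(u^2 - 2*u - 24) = (u + 6)/(u - 6)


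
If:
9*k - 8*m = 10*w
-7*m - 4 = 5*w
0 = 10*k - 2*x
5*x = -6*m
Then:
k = 1/2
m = -25/12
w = 127/60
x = 5/2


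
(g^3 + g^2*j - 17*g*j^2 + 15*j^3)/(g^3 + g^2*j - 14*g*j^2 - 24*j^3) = (g^3 + g^2*j - 17*g*j^2 + 15*j^3)/(g^3 + g^2*j - 14*g*j^2 - 24*j^3)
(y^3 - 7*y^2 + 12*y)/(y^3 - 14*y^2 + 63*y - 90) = y*(y - 4)/(y^2 - 11*y + 30)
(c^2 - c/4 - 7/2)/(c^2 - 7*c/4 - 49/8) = 2*(c - 2)/(2*c - 7)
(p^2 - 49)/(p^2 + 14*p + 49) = (p - 7)/(p + 7)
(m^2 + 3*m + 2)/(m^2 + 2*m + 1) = (m + 2)/(m + 1)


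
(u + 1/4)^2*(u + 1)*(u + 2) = u^4 + 7*u^3/2 + 57*u^2/16 + 19*u/16 + 1/8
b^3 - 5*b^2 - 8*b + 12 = (b - 6)*(b - 1)*(b + 2)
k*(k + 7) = k^2 + 7*k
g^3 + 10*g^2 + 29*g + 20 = (g + 1)*(g + 4)*(g + 5)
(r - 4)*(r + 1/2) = r^2 - 7*r/2 - 2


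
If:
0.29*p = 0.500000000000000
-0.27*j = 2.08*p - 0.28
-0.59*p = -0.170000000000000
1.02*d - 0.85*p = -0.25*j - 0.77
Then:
No Solution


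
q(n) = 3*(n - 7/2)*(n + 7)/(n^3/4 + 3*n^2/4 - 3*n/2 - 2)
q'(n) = 3*(n - 7/2)*(n + 7)*(-3*n^2/4 - 3*n/2 + 3/2)/(n^3/4 + 3*n^2/4 - 3*n/2 - 2)^2 + 3*(n - 7/2)/(n^3/4 + 3*n^2/4 - 3*n/2 - 2) + 3*(n + 7)/(n^3/4 + 3*n^2/4 - 3*n/2 - 2)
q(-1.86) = -46.54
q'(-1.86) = -44.80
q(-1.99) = -41.57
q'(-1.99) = -32.45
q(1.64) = 35.98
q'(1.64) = 64.75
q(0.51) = 26.56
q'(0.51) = -11.00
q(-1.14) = -259.52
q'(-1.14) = -1833.99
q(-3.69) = -60.19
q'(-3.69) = 151.39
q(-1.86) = -46.54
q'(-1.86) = -44.80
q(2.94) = -2.60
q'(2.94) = 8.18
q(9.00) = 1.16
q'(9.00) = -0.09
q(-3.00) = -31.20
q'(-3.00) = 6.36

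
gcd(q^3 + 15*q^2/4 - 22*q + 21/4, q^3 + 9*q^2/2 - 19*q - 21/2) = q^2 + 4*q - 21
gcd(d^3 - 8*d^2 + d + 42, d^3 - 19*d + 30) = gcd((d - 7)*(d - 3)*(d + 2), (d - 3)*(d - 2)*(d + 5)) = d - 3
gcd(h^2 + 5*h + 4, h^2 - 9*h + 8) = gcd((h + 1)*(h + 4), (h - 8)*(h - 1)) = 1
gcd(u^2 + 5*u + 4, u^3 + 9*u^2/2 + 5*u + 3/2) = u + 1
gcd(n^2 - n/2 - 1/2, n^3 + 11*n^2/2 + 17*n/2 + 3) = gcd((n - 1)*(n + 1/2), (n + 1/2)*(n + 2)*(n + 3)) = n + 1/2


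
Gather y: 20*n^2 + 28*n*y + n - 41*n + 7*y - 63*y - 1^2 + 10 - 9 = 20*n^2 - 40*n + y*(28*n - 56)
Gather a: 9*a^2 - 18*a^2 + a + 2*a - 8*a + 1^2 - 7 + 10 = -9*a^2 - 5*a + 4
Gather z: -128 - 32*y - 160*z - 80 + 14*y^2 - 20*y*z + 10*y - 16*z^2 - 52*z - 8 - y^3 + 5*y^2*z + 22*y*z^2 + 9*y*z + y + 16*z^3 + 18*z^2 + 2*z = -y^3 + 14*y^2 - 21*y + 16*z^3 + z^2*(22*y + 2) + z*(5*y^2 - 11*y - 210) - 216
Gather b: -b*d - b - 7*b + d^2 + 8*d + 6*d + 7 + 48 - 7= b*(-d - 8) + d^2 + 14*d + 48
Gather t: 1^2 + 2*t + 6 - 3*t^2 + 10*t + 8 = -3*t^2 + 12*t + 15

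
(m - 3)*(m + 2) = m^2 - m - 6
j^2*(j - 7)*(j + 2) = j^4 - 5*j^3 - 14*j^2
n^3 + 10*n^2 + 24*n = n*(n + 4)*(n + 6)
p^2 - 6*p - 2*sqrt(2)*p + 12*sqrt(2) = (p - 6)*(p - 2*sqrt(2))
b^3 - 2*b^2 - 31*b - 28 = (b - 7)*(b + 1)*(b + 4)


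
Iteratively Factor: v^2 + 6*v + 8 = (v + 2)*(v + 4)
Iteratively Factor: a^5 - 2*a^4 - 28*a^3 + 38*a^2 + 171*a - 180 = (a + 3)*(a^4 - 5*a^3 - 13*a^2 + 77*a - 60) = (a - 5)*(a + 3)*(a^3 - 13*a + 12) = (a - 5)*(a - 1)*(a + 3)*(a^2 + a - 12) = (a - 5)*(a - 3)*(a - 1)*(a + 3)*(a + 4)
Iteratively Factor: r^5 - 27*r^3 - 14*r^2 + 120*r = (r + 3)*(r^4 - 3*r^3 - 18*r^2 + 40*r) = (r + 3)*(r + 4)*(r^3 - 7*r^2 + 10*r) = (r - 5)*(r + 3)*(r + 4)*(r^2 - 2*r) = (r - 5)*(r - 2)*(r + 3)*(r + 4)*(r)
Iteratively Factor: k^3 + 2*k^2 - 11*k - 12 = (k + 4)*(k^2 - 2*k - 3) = (k - 3)*(k + 4)*(k + 1)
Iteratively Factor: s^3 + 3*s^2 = (s + 3)*(s^2) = s*(s + 3)*(s)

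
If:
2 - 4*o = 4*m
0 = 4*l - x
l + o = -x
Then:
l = x/4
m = 5*x/4 + 1/2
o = -5*x/4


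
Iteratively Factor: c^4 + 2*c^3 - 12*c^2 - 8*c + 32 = (c + 2)*(c^3 - 12*c + 16) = (c + 2)*(c + 4)*(c^2 - 4*c + 4) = (c - 2)*(c + 2)*(c + 4)*(c - 2)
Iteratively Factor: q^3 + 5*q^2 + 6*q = (q)*(q^2 + 5*q + 6) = q*(q + 2)*(q + 3)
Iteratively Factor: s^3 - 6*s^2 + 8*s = (s - 4)*(s^2 - 2*s) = (s - 4)*(s - 2)*(s)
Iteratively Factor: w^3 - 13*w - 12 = (w + 3)*(w^2 - 3*w - 4) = (w - 4)*(w + 3)*(w + 1)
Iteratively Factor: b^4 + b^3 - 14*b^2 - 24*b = (b - 4)*(b^3 + 5*b^2 + 6*b) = (b - 4)*(b + 3)*(b^2 + 2*b) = (b - 4)*(b + 2)*(b + 3)*(b)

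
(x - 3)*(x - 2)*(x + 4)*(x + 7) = x^4 + 6*x^3 - 21*x^2 - 74*x + 168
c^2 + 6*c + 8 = (c + 2)*(c + 4)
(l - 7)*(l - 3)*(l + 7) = l^3 - 3*l^2 - 49*l + 147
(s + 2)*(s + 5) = s^2 + 7*s + 10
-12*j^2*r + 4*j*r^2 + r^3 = r*(-2*j + r)*(6*j + r)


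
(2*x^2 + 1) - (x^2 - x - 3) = x^2 + x + 4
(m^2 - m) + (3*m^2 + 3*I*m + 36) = 4*m^2 - m + 3*I*m + 36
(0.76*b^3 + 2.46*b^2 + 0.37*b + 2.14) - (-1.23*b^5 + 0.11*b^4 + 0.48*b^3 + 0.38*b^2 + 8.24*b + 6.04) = 1.23*b^5 - 0.11*b^4 + 0.28*b^3 + 2.08*b^2 - 7.87*b - 3.9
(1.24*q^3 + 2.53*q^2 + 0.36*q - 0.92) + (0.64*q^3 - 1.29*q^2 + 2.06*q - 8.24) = 1.88*q^3 + 1.24*q^2 + 2.42*q - 9.16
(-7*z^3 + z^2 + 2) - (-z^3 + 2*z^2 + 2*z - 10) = -6*z^3 - z^2 - 2*z + 12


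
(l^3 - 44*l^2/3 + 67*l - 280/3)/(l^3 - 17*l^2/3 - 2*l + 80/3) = (l - 7)/(l + 2)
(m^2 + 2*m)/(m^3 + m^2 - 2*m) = 1/(m - 1)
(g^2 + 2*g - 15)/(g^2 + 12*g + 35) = (g - 3)/(g + 7)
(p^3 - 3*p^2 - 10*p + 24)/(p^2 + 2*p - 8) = (p^2 - p - 12)/(p + 4)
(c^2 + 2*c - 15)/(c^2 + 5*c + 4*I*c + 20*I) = (c - 3)/(c + 4*I)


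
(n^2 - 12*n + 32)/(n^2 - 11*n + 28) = (n - 8)/(n - 7)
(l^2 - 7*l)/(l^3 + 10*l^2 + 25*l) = (l - 7)/(l^2 + 10*l + 25)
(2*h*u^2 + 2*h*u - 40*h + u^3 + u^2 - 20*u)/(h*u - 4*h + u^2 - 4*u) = (2*h*u + 10*h + u^2 + 5*u)/(h + u)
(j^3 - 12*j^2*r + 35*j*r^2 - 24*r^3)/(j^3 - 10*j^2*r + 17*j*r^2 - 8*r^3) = (-j + 3*r)/(-j + r)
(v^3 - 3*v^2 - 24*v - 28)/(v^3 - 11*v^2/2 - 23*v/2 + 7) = 2*(v + 2)/(2*v - 1)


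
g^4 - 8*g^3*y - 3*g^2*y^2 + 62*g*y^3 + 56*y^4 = (g - 7*y)*(g - 4*y)*(g + y)*(g + 2*y)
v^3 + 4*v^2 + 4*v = v*(v + 2)^2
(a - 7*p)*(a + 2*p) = a^2 - 5*a*p - 14*p^2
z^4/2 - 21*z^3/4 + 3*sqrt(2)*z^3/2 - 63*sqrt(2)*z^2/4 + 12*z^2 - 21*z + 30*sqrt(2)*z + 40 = (z/2 + sqrt(2))*(z - 8)*(z - 5/2)*(z + sqrt(2))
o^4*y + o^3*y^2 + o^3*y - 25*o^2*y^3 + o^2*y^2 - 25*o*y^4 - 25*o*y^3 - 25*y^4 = (o - 5*y)*(o + y)*(o + 5*y)*(o*y + y)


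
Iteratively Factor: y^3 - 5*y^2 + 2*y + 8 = (y - 2)*(y^2 - 3*y - 4) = (y - 4)*(y - 2)*(y + 1)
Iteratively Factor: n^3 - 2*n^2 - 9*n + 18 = (n + 3)*(n^2 - 5*n + 6) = (n - 3)*(n + 3)*(n - 2)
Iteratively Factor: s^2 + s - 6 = (s + 3)*(s - 2)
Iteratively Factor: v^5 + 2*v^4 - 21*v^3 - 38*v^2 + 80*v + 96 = (v + 4)*(v^4 - 2*v^3 - 13*v^2 + 14*v + 24) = (v - 4)*(v + 4)*(v^3 + 2*v^2 - 5*v - 6) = (v - 4)*(v + 1)*(v + 4)*(v^2 + v - 6) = (v - 4)*(v - 2)*(v + 1)*(v + 4)*(v + 3)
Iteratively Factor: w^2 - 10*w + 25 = (w - 5)*(w - 5)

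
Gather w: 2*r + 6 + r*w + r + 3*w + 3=3*r + w*(r + 3) + 9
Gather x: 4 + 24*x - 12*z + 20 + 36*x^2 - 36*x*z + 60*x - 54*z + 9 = 36*x^2 + x*(84 - 36*z) - 66*z + 33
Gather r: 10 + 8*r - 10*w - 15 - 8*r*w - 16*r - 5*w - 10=r*(-8*w - 8) - 15*w - 15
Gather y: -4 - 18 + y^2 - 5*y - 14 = y^2 - 5*y - 36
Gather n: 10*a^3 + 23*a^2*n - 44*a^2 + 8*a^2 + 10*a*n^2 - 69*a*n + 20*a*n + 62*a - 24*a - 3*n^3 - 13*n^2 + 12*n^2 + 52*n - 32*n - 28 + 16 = 10*a^3 - 36*a^2 + 38*a - 3*n^3 + n^2*(10*a - 1) + n*(23*a^2 - 49*a + 20) - 12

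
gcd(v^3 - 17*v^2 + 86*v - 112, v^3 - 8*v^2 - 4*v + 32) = v^2 - 10*v + 16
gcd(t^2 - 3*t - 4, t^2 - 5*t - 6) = t + 1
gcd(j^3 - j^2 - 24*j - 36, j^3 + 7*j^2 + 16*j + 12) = j^2 + 5*j + 6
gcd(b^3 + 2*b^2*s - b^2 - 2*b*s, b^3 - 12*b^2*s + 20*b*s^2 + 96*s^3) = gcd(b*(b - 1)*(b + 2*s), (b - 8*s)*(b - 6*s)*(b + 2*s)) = b + 2*s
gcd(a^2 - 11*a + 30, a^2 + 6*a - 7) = 1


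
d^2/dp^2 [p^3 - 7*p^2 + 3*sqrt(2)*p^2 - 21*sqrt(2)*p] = 6*p - 14 + 6*sqrt(2)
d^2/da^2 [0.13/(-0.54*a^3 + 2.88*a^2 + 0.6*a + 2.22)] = ((0.4212*a - 0.7488)*(-0.54*a^3 + 2.88*a^2 + 0.6*a + 2.22) + 0.13*(-3.24*a^2 + 11.52*a + 1.2)*(-1.62*a^2 + 5.76*a + 0.6))/(-0.54*a^3 + 2.88*a^2 + 0.6*a + 2.22)^3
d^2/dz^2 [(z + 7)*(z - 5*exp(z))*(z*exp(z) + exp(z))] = (z^3 - 20*z^2*exp(z) + 14*z^2 - 200*z*exp(z) + 45*z - 310*exp(z) + 30)*exp(z)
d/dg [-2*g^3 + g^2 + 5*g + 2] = -6*g^2 + 2*g + 5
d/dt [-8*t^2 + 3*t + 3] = 3 - 16*t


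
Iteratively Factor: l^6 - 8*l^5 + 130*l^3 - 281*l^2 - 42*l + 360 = (l - 5)*(l^5 - 3*l^4 - 15*l^3 + 55*l^2 - 6*l - 72) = (l - 5)*(l + 4)*(l^4 - 7*l^3 + 13*l^2 + 3*l - 18) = (l - 5)*(l - 3)*(l + 4)*(l^3 - 4*l^2 + l + 6) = (l - 5)*(l - 3)^2*(l + 4)*(l^2 - l - 2) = (l - 5)*(l - 3)^2*(l - 2)*(l + 4)*(l + 1)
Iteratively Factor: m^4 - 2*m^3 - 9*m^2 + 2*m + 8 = (m - 4)*(m^3 + 2*m^2 - m - 2) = (m - 4)*(m - 1)*(m^2 + 3*m + 2) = (m - 4)*(m - 1)*(m + 1)*(m + 2)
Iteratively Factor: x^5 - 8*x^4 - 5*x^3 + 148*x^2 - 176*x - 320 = (x + 1)*(x^4 - 9*x^3 + 4*x^2 + 144*x - 320) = (x - 4)*(x + 1)*(x^3 - 5*x^2 - 16*x + 80) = (x - 4)^2*(x + 1)*(x^2 - x - 20) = (x - 5)*(x - 4)^2*(x + 1)*(x + 4)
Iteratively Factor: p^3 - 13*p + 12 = (p + 4)*(p^2 - 4*p + 3) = (p - 3)*(p + 4)*(p - 1)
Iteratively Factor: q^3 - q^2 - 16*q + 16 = (q + 4)*(q^2 - 5*q + 4) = (q - 1)*(q + 4)*(q - 4)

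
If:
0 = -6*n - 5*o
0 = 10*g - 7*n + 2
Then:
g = -7*o/12 - 1/5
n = -5*o/6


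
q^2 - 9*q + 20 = (q - 5)*(q - 4)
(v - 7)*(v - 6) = v^2 - 13*v + 42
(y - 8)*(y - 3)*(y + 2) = y^3 - 9*y^2 + 2*y + 48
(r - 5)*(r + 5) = r^2 - 25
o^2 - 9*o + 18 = (o - 6)*(o - 3)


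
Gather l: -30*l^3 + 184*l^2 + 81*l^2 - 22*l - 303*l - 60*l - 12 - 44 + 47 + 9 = -30*l^3 + 265*l^2 - 385*l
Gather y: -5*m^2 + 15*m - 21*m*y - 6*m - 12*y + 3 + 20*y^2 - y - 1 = -5*m^2 + 9*m + 20*y^2 + y*(-21*m - 13) + 2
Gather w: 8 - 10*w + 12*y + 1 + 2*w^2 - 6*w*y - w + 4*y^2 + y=2*w^2 + w*(-6*y - 11) + 4*y^2 + 13*y + 9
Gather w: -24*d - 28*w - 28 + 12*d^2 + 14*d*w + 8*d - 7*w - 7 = 12*d^2 - 16*d + w*(14*d - 35) - 35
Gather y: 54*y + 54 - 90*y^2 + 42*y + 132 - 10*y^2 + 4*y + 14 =-100*y^2 + 100*y + 200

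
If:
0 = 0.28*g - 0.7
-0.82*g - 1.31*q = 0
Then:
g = 2.50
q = -1.56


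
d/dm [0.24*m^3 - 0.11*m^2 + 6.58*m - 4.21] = 0.72*m^2 - 0.22*m + 6.58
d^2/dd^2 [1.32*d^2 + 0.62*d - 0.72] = 2.64000000000000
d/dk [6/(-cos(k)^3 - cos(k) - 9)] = 6*(3*sin(k)^2 - 4)*sin(k)/(cos(k)^3 + cos(k) + 9)^2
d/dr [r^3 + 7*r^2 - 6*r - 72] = 3*r^2 + 14*r - 6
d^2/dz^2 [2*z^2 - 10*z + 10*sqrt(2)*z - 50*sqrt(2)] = 4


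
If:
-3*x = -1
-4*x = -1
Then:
No Solution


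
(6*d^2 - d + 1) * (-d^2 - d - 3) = -6*d^4 - 5*d^3 - 18*d^2 + 2*d - 3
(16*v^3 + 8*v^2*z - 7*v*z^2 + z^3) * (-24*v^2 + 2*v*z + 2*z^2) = -384*v^5 - 160*v^4*z + 216*v^3*z^2 - 22*v^2*z^3 - 12*v*z^4 + 2*z^5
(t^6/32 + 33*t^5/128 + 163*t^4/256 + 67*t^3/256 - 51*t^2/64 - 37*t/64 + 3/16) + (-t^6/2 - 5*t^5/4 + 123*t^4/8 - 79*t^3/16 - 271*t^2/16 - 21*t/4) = -15*t^6/32 - 127*t^5/128 + 4099*t^4/256 - 1197*t^3/256 - 1135*t^2/64 - 373*t/64 + 3/16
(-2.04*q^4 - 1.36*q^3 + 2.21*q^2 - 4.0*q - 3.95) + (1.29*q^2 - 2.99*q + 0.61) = -2.04*q^4 - 1.36*q^3 + 3.5*q^2 - 6.99*q - 3.34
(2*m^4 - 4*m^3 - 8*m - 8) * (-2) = -4*m^4 + 8*m^3 + 16*m + 16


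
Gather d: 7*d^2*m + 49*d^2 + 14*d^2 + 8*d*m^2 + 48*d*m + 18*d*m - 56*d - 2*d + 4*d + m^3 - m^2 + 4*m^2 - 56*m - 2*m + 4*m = d^2*(7*m + 63) + d*(8*m^2 + 66*m - 54) + m^3 + 3*m^2 - 54*m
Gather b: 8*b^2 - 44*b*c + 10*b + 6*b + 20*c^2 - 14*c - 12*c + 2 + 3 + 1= 8*b^2 + b*(16 - 44*c) + 20*c^2 - 26*c + 6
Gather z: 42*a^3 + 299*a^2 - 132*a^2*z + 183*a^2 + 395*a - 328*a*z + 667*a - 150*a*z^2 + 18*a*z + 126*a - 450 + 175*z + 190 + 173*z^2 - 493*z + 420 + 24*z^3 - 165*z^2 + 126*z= 42*a^3 + 482*a^2 + 1188*a + 24*z^3 + z^2*(8 - 150*a) + z*(-132*a^2 - 310*a - 192) + 160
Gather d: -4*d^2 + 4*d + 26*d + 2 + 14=-4*d^2 + 30*d + 16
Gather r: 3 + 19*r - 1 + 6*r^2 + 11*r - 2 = 6*r^2 + 30*r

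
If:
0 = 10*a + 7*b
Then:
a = -7*b/10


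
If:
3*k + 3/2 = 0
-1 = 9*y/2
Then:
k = -1/2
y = -2/9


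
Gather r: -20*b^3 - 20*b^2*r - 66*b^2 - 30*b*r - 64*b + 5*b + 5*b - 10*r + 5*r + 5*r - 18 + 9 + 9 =-20*b^3 - 66*b^2 - 54*b + r*(-20*b^2 - 30*b)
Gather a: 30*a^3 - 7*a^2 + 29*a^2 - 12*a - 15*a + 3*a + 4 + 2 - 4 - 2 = 30*a^3 + 22*a^2 - 24*a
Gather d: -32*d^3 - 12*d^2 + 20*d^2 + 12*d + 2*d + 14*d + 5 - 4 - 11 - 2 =-32*d^3 + 8*d^2 + 28*d - 12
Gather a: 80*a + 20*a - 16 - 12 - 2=100*a - 30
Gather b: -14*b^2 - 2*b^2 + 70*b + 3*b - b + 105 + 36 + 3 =-16*b^2 + 72*b + 144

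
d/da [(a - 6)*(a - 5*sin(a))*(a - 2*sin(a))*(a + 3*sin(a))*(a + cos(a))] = (6 - a)*(a - 5*sin(a))*(a - 2*sin(a))*(a + 3*sin(a))*(sin(a) - 1) + (6 - a)*(a - 5*sin(a))*(a + 3*sin(a))*(a + cos(a))*(2*cos(a) - 1) + (6 - a)*(a - 2*sin(a))*(a + 3*sin(a))*(a + cos(a))*(5*cos(a) - 1) + (a - 6)*(a - 5*sin(a))*(a - 2*sin(a))*(a + cos(a))*(3*cos(a) + 1) + (a - 5*sin(a))*(a - 2*sin(a))*(a + 3*sin(a))*(a + cos(a))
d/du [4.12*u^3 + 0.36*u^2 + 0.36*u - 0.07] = 12.36*u^2 + 0.72*u + 0.36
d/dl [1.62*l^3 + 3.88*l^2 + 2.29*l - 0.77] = 4.86*l^2 + 7.76*l + 2.29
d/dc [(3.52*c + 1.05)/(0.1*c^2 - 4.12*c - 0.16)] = (-0.352*c^2 - 0.210000000000001*c + 3.7628)/(0.01*c^4 - 0.824*c^3 + 16.9424*c^2 + 1.3184*c + 0.0256)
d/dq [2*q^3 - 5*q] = 6*q^2 - 5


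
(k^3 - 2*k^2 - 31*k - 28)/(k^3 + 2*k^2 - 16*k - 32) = (k^2 - 6*k - 7)/(k^2 - 2*k - 8)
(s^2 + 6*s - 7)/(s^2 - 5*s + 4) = (s + 7)/(s - 4)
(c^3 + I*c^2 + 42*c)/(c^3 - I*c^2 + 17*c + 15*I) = c*(c^2 + I*c + 42)/(c^3 - I*c^2 + 17*c + 15*I)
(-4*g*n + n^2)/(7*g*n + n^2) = (-4*g + n)/(7*g + n)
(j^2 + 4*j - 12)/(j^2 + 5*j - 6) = (j - 2)/(j - 1)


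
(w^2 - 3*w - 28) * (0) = 0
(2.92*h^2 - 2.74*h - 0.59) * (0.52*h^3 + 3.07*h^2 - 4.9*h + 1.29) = 1.5184*h^5 + 7.5396*h^4 - 23.0266*h^3 + 15.3815*h^2 - 0.6436*h - 0.7611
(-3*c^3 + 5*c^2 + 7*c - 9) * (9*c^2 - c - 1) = -27*c^5 + 48*c^4 + 61*c^3 - 93*c^2 + 2*c + 9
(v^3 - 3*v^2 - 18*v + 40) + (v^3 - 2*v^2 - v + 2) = 2*v^3 - 5*v^2 - 19*v + 42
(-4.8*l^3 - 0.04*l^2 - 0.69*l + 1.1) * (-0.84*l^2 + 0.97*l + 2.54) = 4.032*l^5 - 4.6224*l^4 - 11.6512*l^3 - 1.6949*l^2 - 0.6856*l + 2.794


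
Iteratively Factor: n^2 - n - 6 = (n + 2)*(n - 3)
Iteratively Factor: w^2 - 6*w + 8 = (w - 4)*(w - 2)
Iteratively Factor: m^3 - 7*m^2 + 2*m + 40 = (m + 2)*(m^2 - 9*m + 20) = (m - 5)*(m + 2)*(m - 4)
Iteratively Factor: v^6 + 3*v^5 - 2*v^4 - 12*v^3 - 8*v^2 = (v - 2)*(v^5 + 5*v^4 + 8*v^3 + 4*v^2) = (v - 2)*(v + 2)*(v^4 + 3*v^3 + 2*v^2) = v*(v - 2)*(v + 2)*(v^3 + 3*v^2 + 2*v) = v^2*(v - 2)*(v + 2)*(v^2 + 3*v + 2) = v^2*(v - 2)*(v + 2)^2*(v + 1)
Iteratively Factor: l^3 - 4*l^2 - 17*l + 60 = (l - 3)*(l^2 - l - 20) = (l - 5)*(l - 3)*(l + 4)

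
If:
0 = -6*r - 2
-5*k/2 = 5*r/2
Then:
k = 1/3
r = -1/3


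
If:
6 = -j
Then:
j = -6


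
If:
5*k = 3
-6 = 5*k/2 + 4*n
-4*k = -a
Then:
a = 12/5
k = 3/5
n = -15/8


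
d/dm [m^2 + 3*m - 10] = 2*m + 3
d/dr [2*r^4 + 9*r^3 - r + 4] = 8*r^3 + 27*r^2 - 1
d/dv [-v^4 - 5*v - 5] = -4*v^3 - 5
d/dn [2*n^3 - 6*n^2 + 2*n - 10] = 6*n^2 - 12*n + 2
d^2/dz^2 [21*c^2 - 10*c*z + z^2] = 2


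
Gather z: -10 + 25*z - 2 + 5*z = 30*z - 12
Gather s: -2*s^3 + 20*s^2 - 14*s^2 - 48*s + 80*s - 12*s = -2*s^3 + 6*s^2 + 20*s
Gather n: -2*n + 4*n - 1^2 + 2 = 2*n + 1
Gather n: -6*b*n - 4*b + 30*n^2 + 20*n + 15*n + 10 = -4*b + 30*n^2 + n*(35 - 6*b) + 10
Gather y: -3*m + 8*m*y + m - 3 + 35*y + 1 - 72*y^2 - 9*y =-2*m - 72*y^2 + y*(8*m + 26) - 2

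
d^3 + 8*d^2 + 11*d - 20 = (d - 1)*(d + 4)*(d + 5)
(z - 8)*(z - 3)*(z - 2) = z^3 - 13*z^2 + 46*z - 48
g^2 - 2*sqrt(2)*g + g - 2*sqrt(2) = (g + 1)*(g - 2*sqrt(2))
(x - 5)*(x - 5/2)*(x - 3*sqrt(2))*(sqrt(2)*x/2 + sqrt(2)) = sqrt(2)*x^4/2 - 11*sqrt(2)*x^3/4 - 3*x^3 - 5*sqrt(2)*x^2/4 + 33*x^2/2 + 15*x/2 + 25*sqrt(2)*x/2 - 75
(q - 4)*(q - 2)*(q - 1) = q^3 - 7*q^2 + 14*q - 8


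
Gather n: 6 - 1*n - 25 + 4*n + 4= 3*n - 15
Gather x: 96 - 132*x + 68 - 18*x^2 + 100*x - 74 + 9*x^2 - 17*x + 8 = -9*x^2 - 49*x + 98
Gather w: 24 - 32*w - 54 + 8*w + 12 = -24*w - 18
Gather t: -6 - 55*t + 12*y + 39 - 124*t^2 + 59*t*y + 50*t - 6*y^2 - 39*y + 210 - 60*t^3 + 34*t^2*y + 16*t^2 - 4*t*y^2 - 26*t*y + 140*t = -60*t^3 + t^2*(34*y - 108) + t*(-4*y^2 + 33*y + 135) - 6*y^2 - 27*y + 243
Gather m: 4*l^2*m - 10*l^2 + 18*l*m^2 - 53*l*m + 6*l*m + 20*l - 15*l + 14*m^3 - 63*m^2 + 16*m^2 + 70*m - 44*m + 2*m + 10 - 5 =-10*l^2 + 5*l + 14*m^3 + m^2*(18*l - 47) + m*(4*l^2 - 47*l + 28) + 5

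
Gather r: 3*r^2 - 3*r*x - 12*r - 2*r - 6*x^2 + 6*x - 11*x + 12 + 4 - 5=3*r^2 + r*(-3*x - 14) - 6*x^2 - 5*x + 11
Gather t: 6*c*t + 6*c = 6*c*t + 6*c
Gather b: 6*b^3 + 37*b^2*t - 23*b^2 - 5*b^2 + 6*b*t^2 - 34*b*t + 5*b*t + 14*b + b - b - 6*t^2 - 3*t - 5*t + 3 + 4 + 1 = 6*b^3 + b^2*(37*t - 28) + b*(6*t^2 - 29*t + 14) - 6*t^2 - 8*t + 8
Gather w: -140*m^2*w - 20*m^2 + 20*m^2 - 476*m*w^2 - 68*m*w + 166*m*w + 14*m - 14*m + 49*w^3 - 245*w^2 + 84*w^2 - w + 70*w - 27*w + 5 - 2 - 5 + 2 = 49*w^3 + w^2*(-476*m - 161) + w*(-140*m^2 + 98*m + 42)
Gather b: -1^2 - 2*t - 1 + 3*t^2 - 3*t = 3*t^2 - 5*t - 2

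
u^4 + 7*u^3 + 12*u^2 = u^2*(u + 3)*(u + 4)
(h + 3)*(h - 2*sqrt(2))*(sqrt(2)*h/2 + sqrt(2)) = sqrt(2)*h^3/2 - 2*h^2 + 5*sqrt(2)*h^2/2 - 10*h + 3*sqrt(2)*h - 12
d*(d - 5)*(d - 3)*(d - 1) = d^4 - 9*d^3 + 23*d^2 - 15*d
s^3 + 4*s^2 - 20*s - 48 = (s - 4)*(s + 2)*(s + 6)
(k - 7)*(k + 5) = k^2 - 2*k - 35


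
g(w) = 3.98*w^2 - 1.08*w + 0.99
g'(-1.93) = -16.44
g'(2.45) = 18.42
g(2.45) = 22.23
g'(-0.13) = -2.11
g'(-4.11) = -33.80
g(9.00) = 313.65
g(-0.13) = 1.20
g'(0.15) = 0.11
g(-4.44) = 84.25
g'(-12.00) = -96.60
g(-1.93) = 17.90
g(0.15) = 0.92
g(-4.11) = 72.66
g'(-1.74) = -14.93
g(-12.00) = 587.07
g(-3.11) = 42.84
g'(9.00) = 70.56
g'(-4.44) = -36.42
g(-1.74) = 14.92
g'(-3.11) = -25.84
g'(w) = 7.96*w - 1.08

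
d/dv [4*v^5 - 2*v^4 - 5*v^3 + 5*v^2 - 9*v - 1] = 20*v^4 - 8*v^3 - 15*v^2 + 10*v - 9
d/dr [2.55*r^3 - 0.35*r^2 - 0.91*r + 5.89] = 7.65*r^2 - 0.7*r - 0.91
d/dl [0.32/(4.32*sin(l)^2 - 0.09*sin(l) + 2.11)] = (0.0288 - 2.7648*sin(l))*cos(l)/(4.32*sin(l)^2 - 0.09*sin(l) + 2.11)^2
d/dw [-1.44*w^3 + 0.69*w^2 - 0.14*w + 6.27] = -4.32*w^2 + 1.38*w - 0.14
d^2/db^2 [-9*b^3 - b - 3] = -54*b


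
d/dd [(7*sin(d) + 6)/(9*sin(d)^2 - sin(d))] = 3*(-21*cos(d) - 36/tan(d) + 2*cos(d)/sin(d)^2)/(9*sin(d) - 1)^2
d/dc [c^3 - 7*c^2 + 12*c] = 3*c^2 - 14*c + 12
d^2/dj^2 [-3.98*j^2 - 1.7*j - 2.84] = -7.96000000000000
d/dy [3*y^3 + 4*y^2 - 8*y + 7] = 9*y^2 + 8*y - 8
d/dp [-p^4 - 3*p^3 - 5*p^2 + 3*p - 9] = -4*p^3 - 9*p^2 - 10*p + 3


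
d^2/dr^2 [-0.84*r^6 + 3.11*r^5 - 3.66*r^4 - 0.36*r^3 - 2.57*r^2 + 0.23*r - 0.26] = -25.2*r^4 + 62.2*r^3 - 43.92*r^2 - 2.16*r - 5.14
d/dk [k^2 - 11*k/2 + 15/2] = 2*k - 11/2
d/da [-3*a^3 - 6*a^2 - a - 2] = -9*a^2 - 12*a - 1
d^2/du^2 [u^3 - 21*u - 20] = 6*u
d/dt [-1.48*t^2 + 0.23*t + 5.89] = 0.23 - 2.96*t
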